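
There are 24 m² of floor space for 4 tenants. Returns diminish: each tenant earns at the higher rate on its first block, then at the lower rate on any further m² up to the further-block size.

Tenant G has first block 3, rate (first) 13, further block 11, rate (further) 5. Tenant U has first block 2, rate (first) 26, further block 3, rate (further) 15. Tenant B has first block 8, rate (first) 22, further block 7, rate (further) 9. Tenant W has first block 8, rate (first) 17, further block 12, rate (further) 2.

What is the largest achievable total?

Treat each block as its own option and order by rate: Tenant U/first 26 > Tenant B/first 22 > Tenant W/first 17 > Tenant U/second 15 > Tenant G/first 13 > Tenant B/second 9 > Tenant G/second 5 > Tenant W/second 2.
Tenant U first at 26: fill all 2 → 22 left.
Tenant B/first (22): +8 → 14 left.
Tenant W/first (17): +8 → 6 left.
Tenant U/second (15): +3 → 3 left.
Tenant G first at 13: fill all 3 → 0 left.
Total = 26×2 + 22×8 + 17×8 + 15×3 + 13×3 = 448.

448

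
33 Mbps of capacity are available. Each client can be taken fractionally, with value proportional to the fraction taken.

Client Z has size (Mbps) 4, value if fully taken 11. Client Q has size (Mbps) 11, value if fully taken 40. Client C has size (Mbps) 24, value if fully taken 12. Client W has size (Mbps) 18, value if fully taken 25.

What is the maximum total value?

76

Best value per unit of size first: Client Q 40/11≈3.64, Client Z 11/4≈2.75, Client W 25/18≈1.39, Client C 12/24≈0.5.
All 11 Mbps of Client Q fit (value 40) — 22 remain.
Client Z: take in full, 4 Mbps for value 11 — 18 left.
All 18 Mbps of Client W fit (value 25) — 0 remain.
Total value = 76.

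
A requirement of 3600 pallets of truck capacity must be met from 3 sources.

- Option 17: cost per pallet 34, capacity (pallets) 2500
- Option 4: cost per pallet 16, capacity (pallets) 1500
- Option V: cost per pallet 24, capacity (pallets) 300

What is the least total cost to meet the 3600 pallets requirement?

Use sources in increasing cost order.
Option 4 at 16: take all 1500 pallets — 2100 still needed.
Option V (24): use full 300 — 1800 pallets to go.
Option 17 at 34: take 1800 of its 2500 — requirement met.
Cost = 1500×16 + 300×24 + 1800×34 = 92400.

92400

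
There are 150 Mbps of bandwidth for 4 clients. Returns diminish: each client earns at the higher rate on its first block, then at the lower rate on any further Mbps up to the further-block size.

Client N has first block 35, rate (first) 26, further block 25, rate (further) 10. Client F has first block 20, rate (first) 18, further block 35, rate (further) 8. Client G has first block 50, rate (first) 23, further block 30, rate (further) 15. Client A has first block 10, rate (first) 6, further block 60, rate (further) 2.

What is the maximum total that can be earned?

3020

Rank every tier by rate: Client N/first 26 > Client G/first 23 > Client F/first 18 > Client G/second 15 > Client N/second 10 > Client F/second 8 > Client A/first 6 > Client A/second 2.
Fill Client N first block (35 at 26) ; 115 left.
Client G first at 23: fill all 50 ; 65 left.
Client F first at 18: fill all 20 ; 45 left.
Client G second at 15: fill all 30 ; 15 left.
Client N/second: +15 of 25 at 10; pool empty.
Total = 26×35 + 23×50 + 18×20 + 15×30 + 10×15 = 3020.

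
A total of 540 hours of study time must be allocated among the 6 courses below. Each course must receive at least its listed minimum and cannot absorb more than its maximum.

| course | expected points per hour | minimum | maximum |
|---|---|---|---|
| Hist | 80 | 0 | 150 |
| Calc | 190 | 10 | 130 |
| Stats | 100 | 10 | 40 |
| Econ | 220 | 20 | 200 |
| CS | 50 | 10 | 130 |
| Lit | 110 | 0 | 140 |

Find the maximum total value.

90200

Meeting every minimum uses 0+10+10+20+10+0 = 50 hours, leaving 490.
Order the courses by expected points per hour: Econ 220 > Calc 190 > Lit 110 > Stats 100 > Hist 80 > CS 50.
Econ: +180 to 200 (cap) ; 310 left.
Give Calc 120 more to hit its cap of 130 ; 190 left.
Give Lit 140 more to hit its cap of 140 ; 50 left.
Stats takes 30 more to reach its cap of 40 ; 20 left.
Hist has room for 150 more but only 20 remain, so it gets 20.
Total = 80×20 + 190×130 + 100×40 + 220×200 + 50×10 + 110×140 = 90200.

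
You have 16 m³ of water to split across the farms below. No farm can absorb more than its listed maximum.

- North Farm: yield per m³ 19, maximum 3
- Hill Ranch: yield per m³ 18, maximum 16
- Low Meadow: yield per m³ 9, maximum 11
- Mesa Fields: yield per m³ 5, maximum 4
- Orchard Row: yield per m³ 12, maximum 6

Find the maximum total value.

291

Order the farms by yield per m³: North Farm 19 > Hill Ranch 18 > Orchard Row 12 > Low Meadow 9 > Mesa Fields 5.
North Farm takes 3 to reach its cap of 3 — 13 left.
Hill Ranch has room for 16 but only 13 remain, so it gets 13.
Total = 19×3 + 18×13 = 291.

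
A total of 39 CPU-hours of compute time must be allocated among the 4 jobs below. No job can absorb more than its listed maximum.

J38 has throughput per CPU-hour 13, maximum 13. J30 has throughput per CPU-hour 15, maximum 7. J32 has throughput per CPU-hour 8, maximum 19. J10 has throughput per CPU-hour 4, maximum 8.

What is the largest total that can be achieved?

Rank by throughput per CPU-hour: J30 15 > J38 13 > J32 8 > J10 4.
J30 takes 7 to reach its cap of 7 → 32 left.
J38 takes 13 to reach its cap of 13 → 19 left.
J32: +19 to 19 (cap) → 0 left.
Total = 13×13 + 15×7 + 8×19 = 426.

426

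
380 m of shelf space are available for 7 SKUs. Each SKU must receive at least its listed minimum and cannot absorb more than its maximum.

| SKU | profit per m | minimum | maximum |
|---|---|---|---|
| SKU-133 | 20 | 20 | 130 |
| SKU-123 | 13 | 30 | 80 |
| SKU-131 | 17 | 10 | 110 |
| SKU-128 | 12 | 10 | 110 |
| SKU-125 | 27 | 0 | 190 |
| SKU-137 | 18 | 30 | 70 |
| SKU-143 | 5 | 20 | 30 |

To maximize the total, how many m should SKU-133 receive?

90

Meeting every minimum uses 20+30+10+10+0+30+20 = 120 m, leaving 260.
Order the SKUs by profit per m: SKU-125 27 > SKU-133 20 > SKU-137 18 > SKU-131 17 > SKU-123 13 > SKU-128 12 > SKU-143 5.
SKU-125: +190 to 190 (cap) — 70 left.
SKU-133 has room for 110 more but only 70 remain, so it gets 90.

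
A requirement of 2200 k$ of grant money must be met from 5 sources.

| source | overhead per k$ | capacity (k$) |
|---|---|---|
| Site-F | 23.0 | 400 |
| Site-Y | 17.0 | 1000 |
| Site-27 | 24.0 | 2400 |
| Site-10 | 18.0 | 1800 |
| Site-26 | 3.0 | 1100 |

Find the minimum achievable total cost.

Use sources in increasing cost order.
Take 1100 from Site-26 at 3.0 ; need 1100 more.
Site-Y at 17.0: take all 1000 k$ ; 100 still needed.
Site-10 at 18.0: take 100 of its 1800 ; requirement met.
Site-F, Site-27: unused.
Cost = 1100×3.0 + 1000×17.0 + 100×18.0 = 22100.

22100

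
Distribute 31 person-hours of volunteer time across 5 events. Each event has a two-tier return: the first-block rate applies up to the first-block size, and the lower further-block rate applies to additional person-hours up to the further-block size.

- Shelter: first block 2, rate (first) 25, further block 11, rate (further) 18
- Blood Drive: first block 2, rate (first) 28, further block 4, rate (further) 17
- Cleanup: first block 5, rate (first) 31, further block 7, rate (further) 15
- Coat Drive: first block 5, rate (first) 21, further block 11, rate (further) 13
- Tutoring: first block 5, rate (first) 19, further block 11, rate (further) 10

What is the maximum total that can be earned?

676

Rank every tier by rate: Cleanup/first 31 > Blood Drive/first 28 > Shelter/first 25 > Coat Drive/first 21 > Tutoring/first 19 > Shelter/second 18 > Blood Drive/second 17 > Cleanup/second 15 > Coat Drive/second 13 > Tutoring/second 10.
Cleanup first at 31: fill all 5 → 26 left.
Fill Blood Drive first block (2 at 28) → 24 left.
Shelter/first (25): +2 → 22 left.
Fill Coat Drive first block (5 at 21) → 17 left.
Tutoring first at 19: fill all 5 → 12 left.
Shelter second at 18: fill all 11 → 1 left.
Blood Drive second at 17: only 1 left, fill 1.
Total = 31×5 + 28×2 + 25×2 + 21×5 + 19×5 + 18×11 + 17×1 = 676.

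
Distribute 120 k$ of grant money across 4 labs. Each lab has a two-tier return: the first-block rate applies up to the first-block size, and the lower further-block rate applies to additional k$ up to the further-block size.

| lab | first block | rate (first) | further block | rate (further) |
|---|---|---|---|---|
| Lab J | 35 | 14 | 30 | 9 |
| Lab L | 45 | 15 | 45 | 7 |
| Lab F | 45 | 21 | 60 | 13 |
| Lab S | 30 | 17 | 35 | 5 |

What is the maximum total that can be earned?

2130

Order all 8 blocks by rate: Lab F/T1 21 > Lab S/T1 17 > Lab L/T1 15 > Lab J/T1 14 > Lab F/T2 13 > Lab J/T2 9 > Lab L/T2 7 > Lab S/T2 5.
Lab F/T1 (21): +45 — 75 left.
Fill Lab S T1 block (30 at 17) — 45 left.
Lab L/T1 (15): +45 — 0 left.
Total = 21×45 + 17×30 + 15×45 = 2130.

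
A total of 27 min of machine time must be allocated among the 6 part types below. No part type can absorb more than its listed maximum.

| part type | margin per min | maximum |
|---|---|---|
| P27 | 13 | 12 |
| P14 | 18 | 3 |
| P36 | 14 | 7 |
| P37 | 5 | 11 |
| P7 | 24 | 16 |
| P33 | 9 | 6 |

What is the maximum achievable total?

Rank by margin per min: P7 24 > P14 18 > P36 14 > P27 13 > P33 9 > P37 5.
Give P7 16 to hit its cap of 16 — 11 left.
P14: +3 to 3 (cap) — 8 left.
Give P36 7 to hit its cap of 7 — 1 left.
P27: +1 (room for 12) → 1. Pool exhausted.
Total = 13×1 + 18×3 + 14×7 + 24×16 = 549.

549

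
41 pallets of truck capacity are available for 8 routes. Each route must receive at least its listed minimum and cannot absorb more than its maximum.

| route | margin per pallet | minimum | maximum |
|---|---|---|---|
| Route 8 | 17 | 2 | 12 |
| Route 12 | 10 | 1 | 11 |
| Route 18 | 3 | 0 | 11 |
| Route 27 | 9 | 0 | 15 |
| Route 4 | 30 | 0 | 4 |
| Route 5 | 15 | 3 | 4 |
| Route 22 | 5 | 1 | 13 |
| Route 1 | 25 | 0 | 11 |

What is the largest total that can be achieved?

Meeting every minimum uses 2+1+0+0+0+3+1+0 = 7 pallets, leaving 34.
Rank by margin per pallet: Route 4 30 > Route 1 25 > Route 8 17 > Route 5 15 > Route 12 10 > Route 27 9 > Route 22 5 > Route 18 3.
Give Route 4 4 more to hit its cap of 4 ; 30 left.
Give Route 1 11 more to hit its cap of 11 ; 19 left.
Give Route 8 10 more to hit its cap of 12 ; 9 left.
Give Route 5 1 more to hit its cap of 4 ; 8 left.
Route 12 has room for 10 more but only 8 remain, so it gets 9.
Total = 17×12 + 10×9 + 30×4 + 15×4 + 5×1 + 25×11 = 754.

754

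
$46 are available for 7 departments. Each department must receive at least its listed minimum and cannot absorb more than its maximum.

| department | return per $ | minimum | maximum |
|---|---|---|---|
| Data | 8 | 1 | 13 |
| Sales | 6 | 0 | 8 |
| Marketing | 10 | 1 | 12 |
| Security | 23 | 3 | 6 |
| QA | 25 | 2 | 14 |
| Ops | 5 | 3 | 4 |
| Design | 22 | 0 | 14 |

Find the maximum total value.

Meeting every minimum uses 1+0+1+3+2+3+0 = 10 $, leaving 36.
Rank by return per $: QA 25 > Security 23 > Design 22 > Marketing 10 > Data 8 > Sales 6 > Ops 5.
QA takes 12 more to reach its cap of 14 ; 24 left.
Give Security 3 more to hit its cap of 6 ; 21 left.
Design: +14 to 14 (cap) ; 7 left.
Only 7 left; Marketing takes them to reach 8.
Total = 8×1 + 10×8 + 23×6 + 25×14 + 5×3 + 22×14 = 899.

899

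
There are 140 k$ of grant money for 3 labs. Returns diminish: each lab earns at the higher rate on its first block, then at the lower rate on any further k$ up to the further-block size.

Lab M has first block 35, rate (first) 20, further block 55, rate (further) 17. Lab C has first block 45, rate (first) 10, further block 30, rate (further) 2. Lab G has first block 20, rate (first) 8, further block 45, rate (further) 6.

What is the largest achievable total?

2125

Order all 6 blocks by rate: Lab M/first 20 > Lab M/second 17 > Lab C/first 10 > Lab G/first 8 > Lab G/second 6 > Lab C/second 2.
Fill Lab M first block (35 at 20) — 105 left.
Lab M/second (17): +55 — 50 left.
Lab C first at 10: fill all 45 — 5 left.
Lab G first at 8: only 5 left, fill 5.
Total = 20×35 + 17×55 + 10×45 + 8×5 = 2125.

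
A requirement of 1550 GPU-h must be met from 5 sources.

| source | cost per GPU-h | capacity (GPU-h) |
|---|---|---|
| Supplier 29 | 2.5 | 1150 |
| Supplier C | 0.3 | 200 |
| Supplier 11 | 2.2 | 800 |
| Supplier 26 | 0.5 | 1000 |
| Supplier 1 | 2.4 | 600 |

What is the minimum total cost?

1330

Fill from the cheapest source first.
Supplier C (0.3): use full 200 ; 1350 GPU-h to go.
Supplier 26 at 0.5: take all 1000 GPU-h ; 350 still needed.
Supplier 11 at 2.2: take 350 of its 800 ; requirement met.
Supplier 1, Supplier 29: unused.
Cost = 200×0.3 + 1000×0.5 + 350×2.2 = 1330.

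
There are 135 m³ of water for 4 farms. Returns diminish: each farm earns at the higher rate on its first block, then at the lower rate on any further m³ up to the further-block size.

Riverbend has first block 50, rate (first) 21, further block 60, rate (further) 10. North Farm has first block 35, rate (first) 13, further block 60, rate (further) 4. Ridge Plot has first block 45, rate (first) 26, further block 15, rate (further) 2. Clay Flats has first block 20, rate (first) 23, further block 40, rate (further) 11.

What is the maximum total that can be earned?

2940

Order all 8 blocks by rate: Ridge Plot/T1 26 > Clay Flats/T1 23 > Riverbend/T1 21 > North Farm/T1 13 > Clay Flats/T2 11 > Riverbend/T2 10 > North Farm/T2 4 > Ridge Plot/T2 2.
Ridge Plot T1 at 26: fill all 45 → 90 left.
Clay Flats T1 at 23: fill all 20 → 70 left.
Fill Riverbend T1 block (50 at 21) → 20 left.
North Farm/T1: +20 of 35 at 13; pool empty.
Total = 26×45 + 23×20 + 21×50 + 13×20 = 2940.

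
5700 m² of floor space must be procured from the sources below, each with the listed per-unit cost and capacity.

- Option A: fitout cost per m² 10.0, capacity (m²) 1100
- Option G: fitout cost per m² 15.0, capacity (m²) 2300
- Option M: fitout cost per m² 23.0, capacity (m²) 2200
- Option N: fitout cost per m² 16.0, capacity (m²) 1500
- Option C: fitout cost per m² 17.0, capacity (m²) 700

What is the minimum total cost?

83700

Fill from the cheapest source first.
Option A (10.0): use full 1100 — 4600 m² to go.
Option G at 15.0: take all 2300 m² — 2300 still needed.
Option N at 16.0: take all 1500 m² — 800 still needed.
Option C (17.0): use full 700 — 100 m² to go.
Option M (23.0): take the remaining 100 — done.
Cost = 1100×10.0 + 2300×15.0 + 1500×16.0 + 700×17.0 + 100×23.0 = 83700.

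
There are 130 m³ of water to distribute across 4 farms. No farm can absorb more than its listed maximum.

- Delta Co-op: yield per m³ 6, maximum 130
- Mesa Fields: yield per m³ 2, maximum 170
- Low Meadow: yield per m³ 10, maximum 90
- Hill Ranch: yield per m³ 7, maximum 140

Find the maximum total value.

Highest yield per m³ first: Low Meadow 10 > Hill Ranch 7 > Delta Co-op 6 > Mesa Fields 2.
Low Meadow: +90 to 90 (cap) ; 40 left.
Hill Ranch has room for 140 but only 40 remain, so it gets 40.
Total = 10×90 + 7×40 = 1180.

1180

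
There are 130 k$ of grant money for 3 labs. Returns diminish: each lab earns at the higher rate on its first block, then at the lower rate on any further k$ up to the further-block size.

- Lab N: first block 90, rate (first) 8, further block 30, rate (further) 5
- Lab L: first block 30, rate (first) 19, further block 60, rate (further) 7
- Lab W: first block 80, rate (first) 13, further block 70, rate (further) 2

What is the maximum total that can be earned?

1770

Order all 6 blocks by rate: Lab L/T1 19 > Lab W/T1 13 > Lab N/T1 8 > Lab L/T2 7 > Lab N/T2 5 > Lab W/T2 2.
Lab L/T1 (19): +30 ; 100 left.
Fill Lab W T1 block (80 at 13) ; 20 left.
Lab N T1 at 8: only 20 left, fill 20.
Total = 19×30 + 13×80 + 8×20 = 1770.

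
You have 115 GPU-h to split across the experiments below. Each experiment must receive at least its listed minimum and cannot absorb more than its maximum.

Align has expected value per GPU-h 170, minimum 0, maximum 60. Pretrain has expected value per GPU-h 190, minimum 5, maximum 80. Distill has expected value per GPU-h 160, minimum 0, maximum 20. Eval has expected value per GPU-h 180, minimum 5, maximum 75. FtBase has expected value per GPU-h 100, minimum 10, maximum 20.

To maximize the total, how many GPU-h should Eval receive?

Meeting every minimum uses 0+5+0+5+10 = 20 GPU-h, leaving 95.
Order the experiments by expected value per GPU-h: Pretrain 190 > Eval 180 > Align 170 > Distill 160 > FtBase 100.
Pretrain: +75 to 80 (cap) → 20 left.
Only 20 left; Eval takes them to reach 25.

25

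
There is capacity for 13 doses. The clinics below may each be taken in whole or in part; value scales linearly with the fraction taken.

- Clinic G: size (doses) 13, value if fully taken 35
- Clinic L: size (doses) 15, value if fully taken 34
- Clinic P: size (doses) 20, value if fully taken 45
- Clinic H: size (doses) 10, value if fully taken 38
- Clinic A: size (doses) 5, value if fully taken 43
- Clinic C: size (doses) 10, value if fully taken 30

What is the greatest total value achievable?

Sort by value density: Clinic A 43/5≈8.6, Clinic H 38/10≈3.8, Clinic C 30/10≈3, Clinic G 35/13≈2.69, Clinic L 34/15≈2.27, Clinic P 45/20≈2.25.
Clinic A: take in full, 5 doses for value 43 — 8 left.
Only 8 doses remain; take 8/10 of Clinic H for value 38×8/10 = 30.4.
Total value = 73.4.

73.4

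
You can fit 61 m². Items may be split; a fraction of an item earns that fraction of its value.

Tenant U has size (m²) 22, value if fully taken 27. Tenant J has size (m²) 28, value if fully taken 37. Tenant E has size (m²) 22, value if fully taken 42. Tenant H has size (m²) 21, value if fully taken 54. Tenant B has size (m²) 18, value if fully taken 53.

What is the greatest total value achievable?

Best value per unit of size first: Tenant B 53/18≈2.94, Tenant H 54/21≈2.57, Tenant E 42/22≈1.91, Tenant J 37/28≈1.32, Tenant U 27/22≈1.23.
Tenant B: take in full, 18 m² for value 53 ; 43 left.
Tenant H: take in full, 21 m² for value 54 ; 22 left.
Tenant E: take in full, 22 m² for value 42 ; 0 left.
Total value = 149.

149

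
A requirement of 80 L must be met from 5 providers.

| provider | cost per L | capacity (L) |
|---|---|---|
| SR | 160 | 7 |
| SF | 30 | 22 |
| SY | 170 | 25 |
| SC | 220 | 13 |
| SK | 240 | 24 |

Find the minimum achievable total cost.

12010

Cheapest first:
SF at 30: take all 22 L ; 58 still needed.
SR at 160: take all 7 L ; 51 still needed.
SY at 170: take all 25 L ; 26 still needed.
Take 13 from SC at 220 ; need 13 more.
SK at 240: take 13 of its 24 ; requirement met.
Cost = 22×30 + 7×160 + 25×170 + 13×220 + 13×240 = 12010.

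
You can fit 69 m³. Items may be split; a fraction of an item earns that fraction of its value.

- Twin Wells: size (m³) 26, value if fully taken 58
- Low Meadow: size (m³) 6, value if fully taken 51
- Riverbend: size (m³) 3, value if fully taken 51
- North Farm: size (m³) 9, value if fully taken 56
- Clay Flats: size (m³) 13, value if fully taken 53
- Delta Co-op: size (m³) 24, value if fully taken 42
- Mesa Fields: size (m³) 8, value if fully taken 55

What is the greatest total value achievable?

Rank by value-to-size ratio: Riverbend 51/3≈17, Low Meadow 51/6≈8.5, Mesa Fields 55/8≈6.88, North Farm 56/9≈6.22, Clay Flats 53/13≈4.08, Twin Wells 58/26≈2.23, Delta Co-op 42/24≈1.75.
All 3 m³ of Riverbend fit (value 51) → 66 remain.
Take all of Low Meadow (6 m³, value 51) → 60 m³ left.
Take all of Mesa Fields (8 m³, value 55) → 52 m³ left.
North Farm: take in full, 9 m³ for value 56 → 43 left.
Take all of Clay Flats (13 m³, value 53) → 30 m³ left.
Twin Wells: take in full, 26 m³ for value 58 → 4 left.
Fill the last 4 m³ with part of Delta Co-op: 4/24 of it earns 7.
Total value = 331.

331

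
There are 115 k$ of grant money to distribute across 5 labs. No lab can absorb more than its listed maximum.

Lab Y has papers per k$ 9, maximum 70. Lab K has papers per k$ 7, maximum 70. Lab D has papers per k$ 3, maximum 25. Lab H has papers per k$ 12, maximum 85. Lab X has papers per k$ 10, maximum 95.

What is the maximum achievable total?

1320

Highest papers per k$ first: Lab H 12 > Lab X 10 > Lab Y 9 > Lab K 7 > Lab D 3.
Lab H takes 85 to reach its cap of 85 — 30 left.
Lab X: +30 (room for 95) → 30. Pool exhausted.
Total = 12×85 + 10×30 = 1320.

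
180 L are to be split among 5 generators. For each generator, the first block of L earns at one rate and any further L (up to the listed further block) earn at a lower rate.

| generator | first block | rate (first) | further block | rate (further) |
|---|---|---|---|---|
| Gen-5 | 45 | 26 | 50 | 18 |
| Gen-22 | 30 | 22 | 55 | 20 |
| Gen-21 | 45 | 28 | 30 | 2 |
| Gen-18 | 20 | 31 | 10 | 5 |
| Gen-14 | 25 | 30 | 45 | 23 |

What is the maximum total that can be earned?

Rank every tier by rate: Gen-18/T1 31 > Gen-14/T1 30 > Gen-21/T1 28 > Gen-5/T1 26 > Gen-14/T2 23 > Gen-22/T1 22 > Gen-22/T2 20 > Gen-5/T2 18 > Gen-18/T2 5 > Gen-21/T2 2.
Fill Gen-18 T1 block (20 at 31) — 160 left.
Fill Gen-14 T1 block (25 at 30) — 135 left.
Fill Gen-21 T1 block (45 at 28) — 90 left.
Gen-5/T1 (26): +45 — 45 left.
Gen-14 T2 at 23: fill all 45 — 0 left.
Total = 31×20 + 30×25 + 28×45 + 26×45 + 23×45 = 4835.

4835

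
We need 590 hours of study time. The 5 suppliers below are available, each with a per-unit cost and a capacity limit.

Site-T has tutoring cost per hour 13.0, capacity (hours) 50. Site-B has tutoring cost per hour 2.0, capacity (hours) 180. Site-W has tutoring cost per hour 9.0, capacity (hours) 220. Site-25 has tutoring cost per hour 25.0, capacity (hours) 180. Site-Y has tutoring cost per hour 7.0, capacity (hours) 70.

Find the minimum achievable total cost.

5230

Use suppliers in increasing cost order.
Take 180 from Site-B at 2.0 — need 410 more.
Site-Y (7.0): use full 70 — 340 hours to go.
Site-W at 9.0: take all 220 hours — 120 still needed.
Site-T (13.0): use full 50 — 70 hours to go.
Site-25 at 25.0: take 70 of its 180 — requirement met.
Cost = 180×2.0 + 70×7.0 + 220×9.0 + 50×13.0 + 70×25.0 = 5230.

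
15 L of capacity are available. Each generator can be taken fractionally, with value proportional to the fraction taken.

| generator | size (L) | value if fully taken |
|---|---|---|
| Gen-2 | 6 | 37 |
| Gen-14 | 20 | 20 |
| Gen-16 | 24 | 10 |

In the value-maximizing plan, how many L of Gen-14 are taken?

9

Rank by value-to-size ratio: Gen-2 37/6≈6.17, Gen-14 20/20≈1, Gen-16 10/24≈0.417.
Take all of Gen-2 (6 L, value 37) ; 9 L left.
9 L left: a 9/20 share of Gen-14 gives 20×9/20 = 9.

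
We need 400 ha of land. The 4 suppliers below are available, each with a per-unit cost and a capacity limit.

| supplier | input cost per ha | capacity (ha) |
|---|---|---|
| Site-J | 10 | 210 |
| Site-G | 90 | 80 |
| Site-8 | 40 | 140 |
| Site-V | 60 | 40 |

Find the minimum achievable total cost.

11000

Use suppliers in increasing cost order.
Site-J (10): use full 210 ; 190 ha to go.
Site-8 at 40: take all 140 ha ; 50 still needed.
Site-V (60): use full 40 ; 10 ha to go.
Site-G (90): take the remaining 10 ; done.
Cost = 210×10 + 140×40 + 40×60 + 10×90 = 11000.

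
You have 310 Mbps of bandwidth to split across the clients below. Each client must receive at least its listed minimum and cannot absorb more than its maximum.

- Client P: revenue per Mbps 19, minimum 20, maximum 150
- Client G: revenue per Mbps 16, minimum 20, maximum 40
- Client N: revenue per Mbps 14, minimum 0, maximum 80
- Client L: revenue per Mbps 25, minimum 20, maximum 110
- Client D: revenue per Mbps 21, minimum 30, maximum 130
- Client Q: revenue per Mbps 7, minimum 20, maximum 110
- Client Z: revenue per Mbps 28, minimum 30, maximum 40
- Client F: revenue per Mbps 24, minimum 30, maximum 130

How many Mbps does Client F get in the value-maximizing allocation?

70

Meeting every minimum uses 20+20+0+20+30+20+30+30 = 170 Mbps, leaving 140.
Rank by revenue per Mbps: Client Z 28 > Client L 25 > Client F 24 > Client D 21 > Client P 19 > Client G 16 > Client N 14 > Client Q 7.
Client Z: +10 to 40 (cap) → 130 left.
Give Client L 90 more to hit its cap of 110 → 40 left.
Client F has room for 100 more but only 40 remain, so it gets 70.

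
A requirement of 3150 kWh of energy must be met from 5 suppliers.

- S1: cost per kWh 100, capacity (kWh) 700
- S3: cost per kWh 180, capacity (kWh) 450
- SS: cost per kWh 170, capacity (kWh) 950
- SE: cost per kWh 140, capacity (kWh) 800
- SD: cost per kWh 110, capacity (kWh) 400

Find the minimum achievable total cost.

Fill from the cheapest supplier first.
S1 at 100: take all 700 kWh → 2450 still needed.
SD (110): use full 400 → 2050 kWh to go.
Take 800 from SE at 140 → need 1250 more.
SS (170): use full 950 → 300 kWh to go.
Take 300 from S3 at 180 to finish.
Cost = 700×100 + 400×110 + 800×140 + 950×170 + 300×180 = 441500.

441500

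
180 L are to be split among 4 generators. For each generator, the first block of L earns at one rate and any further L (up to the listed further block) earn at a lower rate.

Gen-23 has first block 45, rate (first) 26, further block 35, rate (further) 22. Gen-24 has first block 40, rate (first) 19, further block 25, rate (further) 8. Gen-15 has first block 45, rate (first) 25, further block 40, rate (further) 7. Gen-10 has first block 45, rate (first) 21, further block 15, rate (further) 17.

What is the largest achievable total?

4200

Order all 8 blocks by rate: Gen-23/tier1 26 > Gen-15/tier1 25 > Gen-23/tier2 22 > Gen-10/tier1 21 > Gen-24/tier1 19 > Gen-10/tier2 17 > Gen-24/tier2 8 > Gen-15/tier2 7.
Gen-23/tier1 (26): +45 ; 135 left.
Gen-15/tier1 (25): +45 ; 90 left.
Fill Gen-23 tier2 block (35 at 22) ; 55 left.
Gen-10/tier1 (21): +45 ; 10 left.
Gen-24 tier1 at 19: only 10 left, fill 10.
Total = 26×45 + 25×45 + 22×35 + 21×45 + 19×10 = 4200.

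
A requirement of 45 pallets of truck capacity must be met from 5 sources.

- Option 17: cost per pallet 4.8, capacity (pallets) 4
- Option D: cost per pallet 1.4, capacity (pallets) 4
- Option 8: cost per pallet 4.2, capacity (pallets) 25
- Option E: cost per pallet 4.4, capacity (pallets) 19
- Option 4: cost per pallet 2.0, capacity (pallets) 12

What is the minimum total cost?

Fill from the cheapest source first.
Option D at 1.4: take all 4 pallets — 41 still needed.
Take 12 from Option 4 at 2.0 — need 29 more.
Option 8 (4.2): use full 25 — 4 pallets to go.
Take 4 from Option E at 4.4 to finish.
Option 17: unused.
Cost = 4×1.4 + 12×2.0 + 25×4.2 + 4×4.4 = 152.2.

152.2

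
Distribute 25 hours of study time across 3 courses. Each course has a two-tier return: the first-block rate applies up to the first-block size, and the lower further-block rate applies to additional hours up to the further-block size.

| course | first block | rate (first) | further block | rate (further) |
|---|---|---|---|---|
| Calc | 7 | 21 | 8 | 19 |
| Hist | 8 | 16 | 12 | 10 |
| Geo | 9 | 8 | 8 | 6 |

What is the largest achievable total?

Rank every tier by rate: Calc/first 21 > Calc/second 19 > Hist/first 16 > Hist/second 10 > Geo/first 8 > Geo/second 6.
Calc/first (21): +7 ; 18 left.
Fill Calc second block (8 at 19) ; 10 left.
Hist/first (16): +8 ; 2 left.
Hist second at 10: only 2 left, fill 2.
Total = 21×7 + 19×8 + 16×8 + 10×2 = 447.

447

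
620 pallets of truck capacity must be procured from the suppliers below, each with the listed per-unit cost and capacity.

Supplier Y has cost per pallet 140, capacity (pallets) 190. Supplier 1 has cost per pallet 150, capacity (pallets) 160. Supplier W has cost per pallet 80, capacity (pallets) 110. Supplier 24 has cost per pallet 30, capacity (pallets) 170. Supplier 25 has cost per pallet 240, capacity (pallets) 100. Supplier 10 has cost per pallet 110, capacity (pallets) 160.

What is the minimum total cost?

56700

Use suppliers in increasing cost order.
Supplier 24 (30): use full 170 — 450 pallets to go.
Take 110 from Supplier W at 80 — need 340 more.
Take 160 from Supplier 10 at 110 — need 180 more.
Supplier Y at 140: take 180 of its 190 — requirement met.
Supplier 1, Supplier 25: unused.
Cost = 170×30 + 110×80 + 160×110 + 180×140 = 56700.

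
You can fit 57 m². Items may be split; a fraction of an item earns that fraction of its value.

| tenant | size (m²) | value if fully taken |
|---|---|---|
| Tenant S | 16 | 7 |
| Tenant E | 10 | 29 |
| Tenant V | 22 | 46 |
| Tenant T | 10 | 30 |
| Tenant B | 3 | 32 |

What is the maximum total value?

Rank by value-to-size ratio: Tenant B 32/3≈10.7, Tenant T 30/10≈3, Tenant E 29/10≈2.9, Tenant V 46/22≈2.09, Tenant S 7/16≈0.438.
Tenant B: take in full, 3 m² for value 32 → 54 left.
All 10 m² of Tenant T fit (value 30) → 44 remain.
All 10 m² of Tenant E fit (value 29) → 34 remain.
Take all of Tenant V (22 m², value 46) → 12 m² left.
Fill the last 12 m² with part of Tenant S: 12/16 of it earns 5.25.
Total value = 142.25.

142.25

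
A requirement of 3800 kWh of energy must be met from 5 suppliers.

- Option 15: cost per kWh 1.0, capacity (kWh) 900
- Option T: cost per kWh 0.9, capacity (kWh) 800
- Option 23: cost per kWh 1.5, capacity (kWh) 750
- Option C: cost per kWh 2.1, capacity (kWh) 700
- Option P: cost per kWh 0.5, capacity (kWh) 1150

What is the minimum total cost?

3740

Use suppliers in increasing cost order.
Take 1150 from Option P at 0.5 ; need 2650 more.
Take 800 from Option T at 0.9 ; need 1850 more.
Option 15 at 1.0: take all 900 kWh ; 950 still needed.
Take 750 from Option 23 at 1.5 ; need 200 more.
Option C at 2.1: take 200 of its 700 ; requirement met.
Cost = 1150×0.5 + 800×0.9 + 900×1.0 + 750×1.5 + 200×2.1 = 3740.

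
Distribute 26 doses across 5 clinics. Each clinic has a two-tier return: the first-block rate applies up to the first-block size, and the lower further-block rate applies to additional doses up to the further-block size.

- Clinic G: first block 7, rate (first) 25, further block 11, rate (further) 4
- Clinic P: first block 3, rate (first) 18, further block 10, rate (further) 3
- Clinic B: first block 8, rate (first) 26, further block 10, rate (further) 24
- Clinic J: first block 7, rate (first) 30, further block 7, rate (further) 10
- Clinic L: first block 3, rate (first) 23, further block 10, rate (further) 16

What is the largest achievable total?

689

Order all 10 blocks by rate: Clinic J/tier1 30 > Clinic B/tier1 26 > Clinic G/tier1 25 > Clinic B/tier2 24 > Clinic L/tier1 23 > Clinic P/tier1 18 > Clinic L/tier2 16 > Clinic J/tier2 10 > Clinic G/tier2 4 > Clinic P/tier2 3.
Clinic J tier1 at 30: fill all 7 → 19 left.
Clinic B/tier1 (26): +8 → 11 left.
Fill Clinic G tier1 block (7 at 25) → 4 left.
Clinic B/tier2: +4 of 10 at 24; pool empty.
Total = 30×7 + 26×8 + 25×7 + 24×4 = 689.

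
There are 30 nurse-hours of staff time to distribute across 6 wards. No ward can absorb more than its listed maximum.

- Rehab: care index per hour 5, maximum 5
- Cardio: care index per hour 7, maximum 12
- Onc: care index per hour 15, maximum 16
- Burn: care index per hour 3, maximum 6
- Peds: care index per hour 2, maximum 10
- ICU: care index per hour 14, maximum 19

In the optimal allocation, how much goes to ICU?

14

Highest care index per hour first: Onc 15 > ICU 14 > Cardio 7 > Rehab 5 > Burn 3 > Peds 2.
Onc: +16 to 16 (cap) — 14 left.
ICU: +14 (room for 19) → 14. Pool exhausted.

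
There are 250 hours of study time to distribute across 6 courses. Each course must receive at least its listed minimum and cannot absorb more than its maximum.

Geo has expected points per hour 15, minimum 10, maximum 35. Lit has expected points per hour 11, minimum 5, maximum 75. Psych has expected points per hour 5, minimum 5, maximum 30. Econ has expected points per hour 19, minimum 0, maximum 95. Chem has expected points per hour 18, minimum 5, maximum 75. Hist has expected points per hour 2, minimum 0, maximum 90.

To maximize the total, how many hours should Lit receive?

Meeting every minimum uses 10+5+5+0+5+0 = 25 hours, leaving 225.
Rank by expected points per hour: Econ 19 > Chem 18 > Geo 15 > Lit 11 > Psych 5 > Hist 2.
Econ: +95 to 95 (cap) ; 130 left.
Give Chem 70 more to hit its cap of 75 ; 60 left.
Give Geo 25 more to hit its cap of 35 ; 35 left.
Only 35 left; Lit takes them to reach 40.

40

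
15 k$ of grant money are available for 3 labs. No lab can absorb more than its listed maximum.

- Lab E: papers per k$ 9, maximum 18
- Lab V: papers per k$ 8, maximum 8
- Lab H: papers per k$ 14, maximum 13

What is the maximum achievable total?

200

Highest papers per k$ first: Lab H 14 > Lab E 9 > Lab V 8.
Lab H takes 13 to reach its cap of 13 — 2 left.
Lab E: +2 (room for 18) → 2. Pool exhausted.
Total = 9×2 + 14×13 = 200.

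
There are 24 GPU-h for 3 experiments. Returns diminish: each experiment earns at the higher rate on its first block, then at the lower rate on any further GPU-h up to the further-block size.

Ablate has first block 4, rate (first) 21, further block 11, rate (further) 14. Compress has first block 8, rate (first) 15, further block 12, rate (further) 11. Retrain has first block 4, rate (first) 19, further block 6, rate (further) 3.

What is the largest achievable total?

Treat each block as its own option and order by rate: Ablate/T1 21 > Retrain/T1 19 > Compress/T1 15 > Ablate/T2 14 > Compress/T2 11 > Retrain/T2 3.
Fill Ablate T1 block (4 at 21) ; 20 left.
Retrain T1 at 19: fill all 4 ; 16 left.
Compress/T1 (15): +8 ; 8 left.
Ablate T2 at 14: only 8 left, fill 8.
Total = 21×4 + 19×4 + 15×8 + 14×8 = 392.

392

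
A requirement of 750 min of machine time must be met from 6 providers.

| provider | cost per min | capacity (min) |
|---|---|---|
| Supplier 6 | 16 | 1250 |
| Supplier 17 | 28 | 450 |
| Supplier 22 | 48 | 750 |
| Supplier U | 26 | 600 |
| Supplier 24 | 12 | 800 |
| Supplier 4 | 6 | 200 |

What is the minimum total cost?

7800

Fill from the cheapest provider first.
Supplier 4 (6): use full 200 ; 550 min to go.
Supplier 24 (12): take the remaining 550 ; done.
Supplier 6, Supplier U, Supplier 17, Supplier 22: unused.
Cost = 200×6 + 550×12 = 7800.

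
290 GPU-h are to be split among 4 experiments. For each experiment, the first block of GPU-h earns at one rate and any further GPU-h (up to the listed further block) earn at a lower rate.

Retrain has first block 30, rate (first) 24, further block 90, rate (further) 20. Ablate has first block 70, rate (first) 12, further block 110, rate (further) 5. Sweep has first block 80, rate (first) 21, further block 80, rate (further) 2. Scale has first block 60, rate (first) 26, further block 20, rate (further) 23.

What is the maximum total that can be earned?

Treat each block as its own option and order by rate: Scale/T1 26 > Retrain/T1 24 > Scale/T2 23 > Sweep/T1 21 > Retrain/T2 20 > Ablate/T1 12 > Ablate/T2 5 > Sweep/T2 2.
Scale/T1 (26): +60 — 230 left.
Retrain T1 at 24: fill all 30 — 200 left.
Fill Scale T2 block (20 at 23) — 180 left.
Fill Sweep T1 block (80 at 21) — 100 left.
Fill Retrain T2 block (90 at 20) — 10 left.
Ablate/T1: +10 of 70 at 12; pool empty.
Total = 26×60 + 24×30 + 23×20 + 21×80 + 20×90 + 12×10 = 6340.

6340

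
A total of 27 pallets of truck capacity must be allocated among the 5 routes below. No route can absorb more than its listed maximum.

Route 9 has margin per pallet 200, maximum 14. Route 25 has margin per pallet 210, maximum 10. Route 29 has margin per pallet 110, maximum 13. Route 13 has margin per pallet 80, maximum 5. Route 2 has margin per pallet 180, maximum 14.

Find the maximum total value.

Rank by margin per pallet: Route 25 210 > Route 9 200 > Route 2 180 > Route 29 110 > Route 13 80.
Give Route 25 10 to hit its cap of 10 — 17 left.
Route 9 takes 14 to reach its cap of 14 — 3 left.
Route 2 has room for 14 but only 3 remain, so it gets 3.
Total = 200×14 + 210×10 + 180×3 = 5440.

5440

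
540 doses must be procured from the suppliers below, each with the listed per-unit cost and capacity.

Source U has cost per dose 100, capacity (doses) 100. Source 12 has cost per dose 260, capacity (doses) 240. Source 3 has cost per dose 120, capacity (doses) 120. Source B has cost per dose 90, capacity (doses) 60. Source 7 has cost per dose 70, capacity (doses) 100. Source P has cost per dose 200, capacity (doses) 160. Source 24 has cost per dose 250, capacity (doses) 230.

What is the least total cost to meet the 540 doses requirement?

68800

Fill from the cheapest supplier first.
Take 100 from Source 7 at 70 → need 440 more.
Source B at 90: take all 60 doses → 380 still needed.
Source U (100): use full 100 → 280 doses to go.
Source 3 (120): use full 120 → 160 doses to go.
Source P (200): use full 160 → 0 doses to go.
Source 24, Source 12: unused.
Cost = 100×70 + 60×90 + 100×100 + 120×120 + 160×200 = 68800.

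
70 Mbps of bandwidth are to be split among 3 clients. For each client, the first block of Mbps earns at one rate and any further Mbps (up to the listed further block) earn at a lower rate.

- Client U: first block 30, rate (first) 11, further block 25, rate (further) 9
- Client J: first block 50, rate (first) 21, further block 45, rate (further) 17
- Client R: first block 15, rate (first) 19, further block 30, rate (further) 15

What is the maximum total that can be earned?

1420

Treat each block as its own option and order by rate: Client J/tier1 21 > Client R/tier1 19 > Client J/tier2 17 > Client R/tier2 15 > Client U/tier1 11 > Client U/tier2 9.
Client J tier1 at 21: fill all 50 → 20 left.
Fill Client R tier1 block (15 at 19) → 5 left.
5 remain; put them into Client J tier2 at 17.
Total = 21×50 + 19×15 + 17×5 = 1420.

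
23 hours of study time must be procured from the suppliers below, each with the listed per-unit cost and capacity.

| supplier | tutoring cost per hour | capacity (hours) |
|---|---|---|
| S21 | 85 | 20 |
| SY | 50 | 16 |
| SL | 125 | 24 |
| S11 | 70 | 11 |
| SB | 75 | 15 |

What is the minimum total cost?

1290

Fill from the cheapest supplier first.
Take 16 from SY at 50 ; need 7 more.
S11 (70): take the remaining 7 ; done.
SB, S21, SL: unused.
Cost = 16×50 + 7×70 = 1290.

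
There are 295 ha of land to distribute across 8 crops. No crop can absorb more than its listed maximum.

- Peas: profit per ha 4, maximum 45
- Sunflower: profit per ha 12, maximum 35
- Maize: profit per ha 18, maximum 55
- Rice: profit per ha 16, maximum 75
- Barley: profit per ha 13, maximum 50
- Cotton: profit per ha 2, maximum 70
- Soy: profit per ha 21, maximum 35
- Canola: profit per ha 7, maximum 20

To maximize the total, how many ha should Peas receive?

25

Highest profit per ha first: Soy 21 > Maize 18 > Rice 16 > Barley 13 > Sunflower 12 > Canola 7 > Peas 4 > Cotton 2.
Soy takes 35 to reach its cap of 35 → 260 left.
Maize: +55 to 55 (cap) → 205 left.
Rice takes 75 to reach its cap of 75 → 130 left.
Barley: +50 to 50 (cap) → 80 left.
Give Sunflower 35 to hit its cap of 35 → 45 left.
Give Canola 20 to hit its cap of 20 → 25 left.
Peas has room for 45 but only 25 remain, so it gets 25.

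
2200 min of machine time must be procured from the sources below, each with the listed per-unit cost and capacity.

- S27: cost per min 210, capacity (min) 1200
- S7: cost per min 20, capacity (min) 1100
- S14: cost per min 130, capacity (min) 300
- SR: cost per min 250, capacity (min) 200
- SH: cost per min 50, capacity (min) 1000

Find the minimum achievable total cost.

Cheapest first:
S7 (20): use full 1100 → 1100 min to go.
SH (50): use full 1000 → 100 min to go.
S14 (130): take the remaining 100 → done.
S27, SR: unused.
Cost = 1100×20 + 1000×50 + 100×130 = 85000.

85000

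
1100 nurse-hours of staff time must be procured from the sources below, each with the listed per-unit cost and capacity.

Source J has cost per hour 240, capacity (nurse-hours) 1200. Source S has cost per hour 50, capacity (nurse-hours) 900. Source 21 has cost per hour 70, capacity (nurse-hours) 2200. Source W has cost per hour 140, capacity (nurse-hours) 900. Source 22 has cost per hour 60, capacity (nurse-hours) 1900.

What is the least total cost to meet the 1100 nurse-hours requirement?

57000

Cheapest first:
Source S at 50: take all 900 nurse-hours ; 200 still needed.
Take 200 from Source 22 at 60 to finish.
Source 21, Source W, Source J: unused.
Cost = 900×50 + 200×60 = 57000.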